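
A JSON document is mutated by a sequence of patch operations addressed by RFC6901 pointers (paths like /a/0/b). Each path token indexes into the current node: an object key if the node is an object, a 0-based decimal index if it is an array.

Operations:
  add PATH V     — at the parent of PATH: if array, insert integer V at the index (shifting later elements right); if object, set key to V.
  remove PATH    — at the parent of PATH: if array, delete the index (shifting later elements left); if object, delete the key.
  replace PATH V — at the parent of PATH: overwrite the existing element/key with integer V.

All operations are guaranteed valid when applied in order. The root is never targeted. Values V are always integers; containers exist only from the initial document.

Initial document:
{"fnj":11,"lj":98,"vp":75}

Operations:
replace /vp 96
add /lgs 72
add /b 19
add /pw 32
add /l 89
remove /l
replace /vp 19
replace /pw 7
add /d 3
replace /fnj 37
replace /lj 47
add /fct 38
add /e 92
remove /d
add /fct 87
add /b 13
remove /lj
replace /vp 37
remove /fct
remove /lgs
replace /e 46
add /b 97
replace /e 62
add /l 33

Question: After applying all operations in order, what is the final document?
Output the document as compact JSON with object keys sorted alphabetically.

After op 1 (replace /vp 96): {"fnj":11,"lj":98,"vp":96}
After op 2 (add /lgs 72): {"fnj":11,"lgs":72,"lj":98,"vp":96}
After op 3 (add /b 19): {"b":19,"fnj":11,"lgs":72,"lj":98,"vp":96}
After op 4 (add /pw 32): {"b":19,"fnj":11,"lgs":72,"lj":98,"pw":32,"vp":96}
After op 5 (add /l 89): {"b":19,"fnj":11,"l":89,"lgs":72,"lj":98,"pw":32,"vp":96}
After op 6 (remove /l): {"b":19,"fnj":11,"lgs":72,"lj":98,"pw":32,"vp":96}
After op 7 (replace /vp 19): {"b":19,"fnj":11,"lgs":72,"lj":98,"pw":32,"vp":19}
After op 8 (replace /pw 7): {"b":19,"fnj":11,"lgs":72,"lj":98,"pw":7,"vp":19}
After op 9 (add /d 3): {"b":19,"d":3,"fnj":11,"lgs":72,"lj":98,"pw":7,"vp":19}
After op 10 (replace /fnj 37): {"b":19,"d":3,"fnj":37,"lgs":72,"lj":98,"pw":7,"vp":19}
After op 11 (replace /lj 47): {"b":19,"d":3,"fnj":37,"lgs":72,"lj":47,"pw":7,"vp":19}
After op 12 (add /fct 38): {"b":19,"d":3,"fct":38,"fnj":37,"lgs":72,"lj":47,"pw":7,"vp":19}
After op 13 (add /e 92): {"b":19,"d":3,"e":92,"fct":38,"fnj":37,"lgs":72,"lj":47,"pw":7,"vp":19}
After op 14 (remove /d): {"b":19,"e":92,"fct":38,"fnj":37,"lgs":72,"lj":47,"pw":7,"vp":19}
After op 15 (add /fct 87): {"b":19,"e":92,"fct":87,"fnj":37,"lgs":72,"lj":47,"pw":7,"vp":19}
After op 16 (add /b 13): {"b":13,"e":92,"fct":87,"fnj":37,"lgs":72,"lj":47,"pw":7,"vp":19}
After op 17 (remove /lj): {"b":13,"e":92,"fct":87,"fnj":37,"lgs":72,"pw":7,"vp":19}
After op 18 (replace /vp 37): {"b":13,"e":92,"fct":87,"fnj":37,"lgs":72,"pw":7,"vp":37}
After op 19 (remove /fct): {"b":13,"e":92,"fnj":37,"lgs":72,"pw":7,"vp":37}
After op 20 (remove /lgs): {"b":13,"e":92,"fnj":37,"pw":7,"vp":37}
After op 21 (replace /e 46): {"b":13,"e":46,"fnj":37,"pw":7,"vp":37}
After op 22 (add /b 97): {"b":97,"e":46,"fnj":37,"pw":7,"vp":37}
After op 23 (replace /e 62): {"b":97,"e":62,"fnj":37,"pw":7,"vp":37}
After op 24 (add /l 33): {"b":97,"e":62,"fnj":37,"l":33,"pw":7,"vp":37}

Answer: {"b":97,"e":62,"fnj":37,"l":33,"pw":7,"vp":37}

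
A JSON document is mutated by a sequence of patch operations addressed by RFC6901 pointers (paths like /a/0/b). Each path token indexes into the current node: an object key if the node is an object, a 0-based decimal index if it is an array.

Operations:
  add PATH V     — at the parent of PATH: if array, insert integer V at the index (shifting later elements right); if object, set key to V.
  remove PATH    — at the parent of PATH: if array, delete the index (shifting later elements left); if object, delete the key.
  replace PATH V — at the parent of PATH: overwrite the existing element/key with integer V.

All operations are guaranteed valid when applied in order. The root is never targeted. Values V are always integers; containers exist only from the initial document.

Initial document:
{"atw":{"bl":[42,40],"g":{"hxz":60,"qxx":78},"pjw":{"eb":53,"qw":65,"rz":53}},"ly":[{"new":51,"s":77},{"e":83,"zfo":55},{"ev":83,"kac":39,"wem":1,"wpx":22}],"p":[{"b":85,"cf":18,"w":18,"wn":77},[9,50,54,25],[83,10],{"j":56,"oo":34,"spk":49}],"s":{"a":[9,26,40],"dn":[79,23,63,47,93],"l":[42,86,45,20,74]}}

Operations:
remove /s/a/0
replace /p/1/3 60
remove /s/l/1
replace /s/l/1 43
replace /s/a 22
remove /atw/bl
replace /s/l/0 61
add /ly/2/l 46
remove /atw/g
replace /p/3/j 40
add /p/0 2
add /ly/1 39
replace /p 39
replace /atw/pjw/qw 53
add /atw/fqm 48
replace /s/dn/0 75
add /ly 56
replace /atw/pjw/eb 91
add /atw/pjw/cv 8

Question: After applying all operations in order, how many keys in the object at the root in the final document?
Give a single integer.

Answer: 4

Derivation:
After op 1 (remove /s/a/0): {"atw":{"bl":[42,40],"g":{"hxz":60,"qxx":78},"pjw":{"eb":53,"qw":65,"rz":53}},"ly":[{"new":51,"s":77},{"e":83,"zfo":55},{"ev":83,"kac":39,"wem":1,"wpx":22}],"p":[{"b":85,"cf":18,"w":18,"wn":77},[9,50,54,25],[83,10],{"j":56,"oo":34,"spk":49}],"s":{"a":[26,40],"dn":[79,23,63,47,93],"l":[42,86,45,20,74]}}
After op 2 (replace /p/1/3 60): {"atw":{"bl":[42,40],"g":{"hxz":60,"qxx":78},"pjw":{"eb":53,"qw":65,"rz":53}},"ly":[{"new":51,"s":77},{"e":83,"zfo":55},{"ev":83,"kac":39,"wem":1,"wpx":22}],"p":[{"b":85,"cf":18,"w":18,"wn":77},[9,50,54,60],[83,10],{"j":56,"oo":34,"spk":49}],"s":{"a":[26,40],"dn":[79,23,63,47,93],"l":[42,86,45,20,74]}}
After op 3 (remove /s/l/1): {"atw":{"bl":[42,40],"g":{"hxz":60,"qxx":78},"pjw":{"eb":53,"qw":65,"rz":53}},"ly":[{"new":51,"s":77},{"e":83,"zfo":55},{"ev":83,"kac":39,"wem":1,"wpx":22}],"p":[{"b":85,"cf":18,"w":18,"wn":77},[9,50,54,60],[83,10],{"j":56,"oo":34,"spk":49}],"s":{"a":[26,40],"dn":[79,23,63,47,93],"l":[42,45,20,74]}}
After op 4 (replace /s/l/1 43): {"atw":{"bl":[42,40],"g":{"hxz":60,"qxx":78},"pjw":{"eb":53,"qw":65,"rz":53}},"ly":[{"new":51,"s":77},{"e":83,"zfo":55},{"ev":83,"kac":39,"wem":1,"wpx":22}],"p":[{"b":85,"cf":18,"w":18,"wn":77},[9,50,54,60],[83,10],{"j":56,"oo":34,"spk":49}],"s":{"a":[26,40],"dn":[79,23,63,47,93],"l":[42,43,20,74]}}
After op 5 (replace /s/a 22): {"atw":{"bl":[42,40],"g":{"hxz":60,"qxx":78},"pjw":{"eb":53,"qw":65,"rz":53}},"ly":[{"new":51,"s":77},{"e":83,"zfo":55},{"ev":83,"kac":39,"wem":1,"wpx":22}],"p":[{"b":85,"cf":18,"w":18,"wn":77},[9,50,54,60],[83,10],{"j":56,"oo":34,"spk":49}],"s":{"a":22,"dn":[79,23,63,47,93],"l":[42,43,20,74]}}
After op 6 (remove /atw/bl): {"atw":{"g":{"hxz":60,"qxx":78},"pjw":{"eb":53,"qw":65,"rz":53}},"ly":[{"new":51,"s":77},{"e":83,"zfo":55},{"ev":83,"kac":39,"wem":1,"wpx":22}],"p":[{"b":85,"cf":18,"w":18,"wn":77},[9,50,54,60],[83,10],{"j":56,"oo":34,"spk":49}],"s":{"a":22,"dn":[79,23,63,47,93],"l":[42,43,20,74]}}
After op 7 (replace /s/l/0 61): {"atw":{"g":{"hxz":60,"qxx":78},"pjw":{"eb":53,"qw":65,"rz":53}},"ly":[{"new":51,"s":77},{"e":83,"zfo":55},{"ev":83,"kac":39,"wem":1,"wpx":22}],"p":[{"b":85,"cf":18,"w":18,"wn":77},[9,50,54,60],[83,10],{"j":56,"oo":34,"spk":49}],"s":{"a":22,"dn":[79,23,63,47,93],"l":[61,43,20,74]}}
After op 8 (add /ly/2/l 46): {"atw":{"g":{"hxz":60,"qxx":78},"pjw":{"eb":53,"qw":65,"rz":53}},"ly":[{"new":51,"s":77},{"e":83,"zfo":55},{"ev":83,"kac":39,"l":46,"wem":1,"wpx":22}],"p":[{"b":85,"cf":18,"w":18,"wn":77},[9,50,54,60],[83,10],{"j":56,"oo":34,"spk":49}],"s":{"a":22,"dn":[79,23,63,47,93],"l":[61,43,20,74]}}
After op 9 (remove /atw/g): {"atw":{"pjw":{"eb":53,"qw":65,"rz":53}},"ly":[{"new":51,"s":77},{"e":83,"zfo":55},{"ev":83,"kac":39,"l":46,"wem":1,"wpx":22}],"p":[{"b":85,"cf":18,"w":18,"wn":77},[9,50,54,60],[83,10],{"j":56,"oo":34,"spk":49}],"s":{"a":22,"dn":[79,23,63,47,93],"l":[61,43,20,74]}}
After op 10 (replace /p/3/j 40): {"atw":{"pjw":{"eb":53,"qw":65,"rz":53}},"ly":[{"new":51,"s":77},{"e":83,"zfo":55},{"ev":83,"kac":39,"l":46,"wem":1,"wpx":22}],"p":[{"b":85,"cf":18,"w":18,"wn":77},[9,50,54,60],[83,10],{"j":40,"oo":34,"spk":49}],"s":{"a":22,"dn":[79,23,63,47,93],"l":[61,43,20,74]}}
After op 11 (add /p/0 2): {"atw":{"pjw":{"eb":53,"qw":65,"rz":53}},"ly":[{"new":51,"s":77},{"e":83,"zfo":55},{"ev":83,"kac":39,"l":46,"wem":1,"wpx":22}],"p":[2,{"b":85,"cf":18,"w":18,"wn":77},[9,50,54,60],[83,10],{"j":40,"oo":34,"spk":49}],"s":{"a":22,"dn":[79,23,63,47,93],"l":[61,43,20,74]}}
After op 12 (add /ly/1 39): {"atw":{"pjw":{"eb":53,"qw":65,"rz":53}},"ly":[{"new":51,"s":77},39,{"e":83,"zfo":55},{"ev":83,"kac":39,"l":46,"wem":1,"wpx":22}],"p":[2,{"b":85,"cf":18,"w":18,"wn":77},[9,50,54,60],[83,10],{"j":40,"oo":34,"spk":49}],"s":{"a":22,"dn":[79,23,63,47,93],"l":[61,43,20,74]}}
After op 13 (replace /p 39): {"atw":{"pjw":{"eb":53,"qw":65,"rz":53}},"ly":[{"new":51,"s":77},39,{"e":83,"zfo":55},{"ev":83,"kac":39,"l":46,"wem":1,"wpx":22}],"p":39,"s":{"a":22,"dn":[79,23,63,47,93],"l":[61,43,20,74]}}
After op 14 (replace /atw/pjw/qw 53): {"atw":{"pjw":{"eb":53,"qw":53,"rz":53}},"ly":[{"new":51,"s":77},39,{"e":83,"zfo":55},{"ev":83,"kac":39,"l":46,"wem":1,"wpx":22}],"p":39,"s":{"a":22,"dn":[79,23,63,47,93],"l":[61,43,20,74]}}
After op 15 (add /atw/fqm 48): {"atw":{"fqm":48,"pjw":{"eb":53,"qw":53,"rz":53}},"ly":[{"new":51,"s":77},39,{"e":83,"zfo":55},{"ev":83,"kac":39,"l":46,"wem":1,"wpx":22}],"p":39,"s":{"a":22,"dn":[79,23,63,47,93],"l":[61,43,20,74]}}
After op 16 (replace /s/dn/0 75): {"atw":{"fqm":48,"pjw":{"eb":53,"qw":53,"rz":53}},"ly":[{"new":51,"s":77},39,{"e":83,"zfo":55},{"ev":83,"kac":39,"l":46,"wem":1,"wpx":22}],"p":39,"s":{"a":22,"dn":[75,23,63,47,93],"l":[61,43,20,74]}}
After op 17 (add /ly 56): {"atw":{"fqm":48,"pjw":{"eb":53,"qw":53,"rz":53}},"ly":56,"p":39,"s":{"a":22,"dn":[75,23,63,47,93],"l":[61,43,20,74]}}
After op 18 (replace /atw/pjw/eb 91): {"atw":{"fqm":48,"pjw":{"eb":91,"qw":53,"rz":53}},"ly":56,"p":39,"s":{"a":22,"dn":[75,23,63,47,93],"l":[61,43,20,74]}}
After op 19 (add /atw/pjw/cv 8): {"atw":{"fqm":48,"pjw":{"cv":8,"eb":91,"qw":53,"rz":53}},"ly":56,"p":39,"s":{"a":22,"dn":[75,23,63,47,93],"l":[61,43,20,74]}}
Size at the root: 4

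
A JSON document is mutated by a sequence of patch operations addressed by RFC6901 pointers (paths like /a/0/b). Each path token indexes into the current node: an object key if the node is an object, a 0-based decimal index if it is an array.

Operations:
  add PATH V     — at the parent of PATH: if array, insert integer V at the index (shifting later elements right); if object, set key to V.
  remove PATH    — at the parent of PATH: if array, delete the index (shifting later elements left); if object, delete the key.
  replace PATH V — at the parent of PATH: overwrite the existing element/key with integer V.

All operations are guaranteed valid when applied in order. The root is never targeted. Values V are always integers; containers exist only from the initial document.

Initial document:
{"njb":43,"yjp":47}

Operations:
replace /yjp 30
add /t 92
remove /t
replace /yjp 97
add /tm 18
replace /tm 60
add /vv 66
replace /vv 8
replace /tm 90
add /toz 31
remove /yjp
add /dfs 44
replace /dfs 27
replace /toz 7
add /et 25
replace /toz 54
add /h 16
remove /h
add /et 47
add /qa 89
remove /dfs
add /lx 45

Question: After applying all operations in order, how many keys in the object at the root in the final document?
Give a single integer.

After op 1 (replace /yjp 30): {"njb":43,"yjp":30}
After op 2 (add /t 92): {"njb":43,"t":92,"yjp":30}
After op 3 (remove /t): {"njb":43,"yjp":30}
After op 4 (replace /yjp 97): {"njb":43,"yjp":97}
After op 5 (add /tm 18): {"njb":43,"tm":18,"yjp":97}
After op 6 (replace /tm 60): {"njb":43,"tm":60,"yjp":97}
After op 7 (add /vv 66): {"njb":43,"tm":60,"vv":66,"yjp":97}
After op 8 (replace /vv 8): {"njb":43,"tm":60,"vv":8,"yjp":97}
After op 9 (replace /tm 90): {"njb":43,"tm":90,"vv":8,"yjp":97}
After op 10 (add /toz 31): {"njb":43,"tm":90,"toz":31,"vv":8,"yjp":97}
After op 11 (remove /yjp): {"njb":43,"tm":90,"toz":31,"vv":8}
After op 12 (add /dfs 44): {"dfs":44,"njb":43,"tm":90,"toz":31,"vv":8}
After op 13 (replace /dfs 27): {"dfs":27,"njb":43,"tm":90,"toz":31,"vv":8}
After op 14 (replace /toz 7): {"dfs":27,"njb":43,"tm":90,"toz":7,"vv":8}
After op 15 (add /et 25): {"dfs":27,"et":25,"njb":43,"tm":90,"toz":7,"vv":8}
After op 16 (replace /toz 54): {"dfs":27,"et":25,"njb":43,"tm":90,"toz":54,"vv":8}
After op 17 (add /h 16): {"dfs":27,"et":25,"h":16,"njb":43,"tm":90,"toz":54,"vv":8}
After op 18 (remove /h): {"dfs":27,"et":25,"njb":43,"tm":90,"toz":54,"vv":8}
After op 19 (add /et 47): {"dfs":27,"et":47,"njb":43,"tm":90,"toz":54,"vv":8}
After op 20 (add /qa 89): {"dfs":27,"et":47,"njb":43,"qa":89,"tm":90,"toz":54,"vv":8}
After op 21 (remove /dfs): {"et":47,"njb":43,"qa":89,"tm":90,"toz":54,"vv":8}
After op 22 (add /lx 45): {"et":47,"lx":45,"njb":43,"qa":89,"tm":90,"toz":54,"vv":8}
Size at the root: 7

Answer: 7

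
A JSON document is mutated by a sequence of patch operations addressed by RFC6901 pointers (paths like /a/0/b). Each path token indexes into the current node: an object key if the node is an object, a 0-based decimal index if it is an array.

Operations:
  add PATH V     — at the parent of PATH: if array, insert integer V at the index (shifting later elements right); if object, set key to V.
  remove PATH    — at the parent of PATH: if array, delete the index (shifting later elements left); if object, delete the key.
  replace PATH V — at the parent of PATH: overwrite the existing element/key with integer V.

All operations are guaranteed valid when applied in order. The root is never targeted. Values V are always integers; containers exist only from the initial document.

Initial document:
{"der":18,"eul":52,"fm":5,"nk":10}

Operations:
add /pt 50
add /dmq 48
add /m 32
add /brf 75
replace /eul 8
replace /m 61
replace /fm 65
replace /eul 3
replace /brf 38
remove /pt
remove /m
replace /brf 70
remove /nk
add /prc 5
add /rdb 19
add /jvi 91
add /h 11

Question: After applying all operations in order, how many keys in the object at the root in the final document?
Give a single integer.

After op 1 (add /pt 50): {"der":18,"eul":52,"fm":5,"nk":10,"pt":50}
After op 2 (add /dmq 48): {"der":18,"dmq":48,"eul":52,"fm":5,"nk":10,"pt":50}
After op 3 (add /m 32): {"der":18,"dmq":48,"eul":52,"fm":5,"m":32,"nk":10,"pt":50}
After op 4 (add /brf 75): {"brf":75,"der":18,"dmq":48,"eul":52,"fm":5,"m":32,"nk":10,"pt":50}
After op 5 (replace /eul 8): {"brf":75,"der":18,"dmq":48,"eul":8,"fm":5,"m":32,"nk":10,"pt":50}
After op 6 (replace /m 61): {"brf":75,"der":18,"dmq":48,"eul":8,"fm":5,"m":61,"nk":10,"pt":50}
After op 7 (replace /fm 65): {"brf":75,"der":18,"dmq":48,"eul":8,"fm":65,"m":61,"nk":10,"pt":50}
After op 8 (replace /eul 3): {"brf":75,"der":18,"dmq":48,"eul":3,"fm":65,"m":61,"nk":10,"pt":50}
After op 9 (replace /brf 38): {"brf":38,"der":18,"dmq":48,"eul":3,"fm":65,"m":61,"nk":10,"pt":50}
After op 10 (remove /pt): {"brf":38,"der":18,"dmq":48,"eul":3,"fm":65,"m":61,"nk":10}
After op 11 (remove /m): {"brf":38,"der":18,"dmq":48,"eul":3,"fm":65,"nk":10}
After op 12 (replace /brf 70): {"brf":70,"der":18,"dmq":48,"eul":3,"fm":65,"nk":10}
After op 13 (remove /nk): {"brf":70,"der":18,"dmq":48,"eul":3,"fm":65}
After op 14 (add /prc 5): {"brf":70,"der":18,"dmq":48,"eul":3,"fm":65,"prc":5}
After op 15 (add /rdb 19): {"brf":70,"der":18,"dmq":48,"eul":3,"fm":65,"prc":5,"rdb":19}
After op 16 (add /jvi 91): {"brf":70,"der":18,"dmq":48,"eul":3,"fm":65,"jvi":91,"prc":5,"rdb":19}
After op 17 (add /h 11): {"brf":70,"der":18,"dmq":48,"eul":3,"fm":65,"h":11,"jvi":91,"prc":5,"rdb":19}
Size at the root: 9

Answer: 9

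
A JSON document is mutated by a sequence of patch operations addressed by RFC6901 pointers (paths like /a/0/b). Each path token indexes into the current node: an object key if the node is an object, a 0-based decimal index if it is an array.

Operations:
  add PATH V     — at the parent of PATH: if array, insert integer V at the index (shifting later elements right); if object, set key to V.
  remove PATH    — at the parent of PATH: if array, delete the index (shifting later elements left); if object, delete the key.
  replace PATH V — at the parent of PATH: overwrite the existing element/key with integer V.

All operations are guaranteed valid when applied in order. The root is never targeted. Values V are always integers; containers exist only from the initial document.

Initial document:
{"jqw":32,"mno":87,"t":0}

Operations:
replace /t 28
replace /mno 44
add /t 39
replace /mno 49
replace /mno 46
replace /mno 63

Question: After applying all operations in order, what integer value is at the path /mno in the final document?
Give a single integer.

Answer: 63

Derivation:
After op 1 (replace /t 28): {"jqw":32,"mno":87,"t":28}
After op 2 (replace /mno 44): {"jqw":32,"mno":44,"t":28}
After op 3 (add /t 39): {"jqw":32,"mno":44,"t":39}
After op 4 (replace /mno 49): {"jqw":32,"mno":49,"t":39}
After op 5 (replace /mno 46): {"jqw":32,"mno":46,"t":39}
After op 6 (replace /mno 63): {"jqw":32,"mno":63,"t":39}
Value at /mno: 63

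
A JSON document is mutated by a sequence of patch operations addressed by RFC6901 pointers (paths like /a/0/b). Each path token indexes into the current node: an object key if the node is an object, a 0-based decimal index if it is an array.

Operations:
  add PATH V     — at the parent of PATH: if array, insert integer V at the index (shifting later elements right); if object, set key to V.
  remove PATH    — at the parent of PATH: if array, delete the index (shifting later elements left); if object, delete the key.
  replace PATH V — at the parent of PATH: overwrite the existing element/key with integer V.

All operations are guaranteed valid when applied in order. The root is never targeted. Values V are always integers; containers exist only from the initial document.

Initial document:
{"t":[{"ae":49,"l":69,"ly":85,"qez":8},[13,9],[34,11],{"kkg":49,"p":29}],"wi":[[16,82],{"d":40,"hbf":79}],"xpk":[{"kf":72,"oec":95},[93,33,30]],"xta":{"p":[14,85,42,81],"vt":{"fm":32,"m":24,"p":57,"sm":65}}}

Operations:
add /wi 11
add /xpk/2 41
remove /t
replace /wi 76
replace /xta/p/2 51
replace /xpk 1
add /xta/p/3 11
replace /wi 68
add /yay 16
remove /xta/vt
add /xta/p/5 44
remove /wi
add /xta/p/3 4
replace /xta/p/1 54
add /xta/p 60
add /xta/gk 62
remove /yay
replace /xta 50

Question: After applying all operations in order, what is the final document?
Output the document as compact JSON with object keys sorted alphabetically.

Answer: {"xpk":1,"xta":50}

Derivation:
After op 1 (add /wi 11): {"t":[{"ae":49,"l":69,"ly":85,"qez":8},[13,9],[34,11],{"kkg":49,"p":29}],"wi":11,"xpk":[{"kf":72,"oec":95},[93,33,30]],"xta":{"p":[14,85,42,81],"vt":{"fm":32,"m":24,"p":57,"sm":65}}}
After op 2 (add /xpk/2 41): {"t":[{"ae":49,"l":69,"ly":85,"qez":8},[13,9],[34,11],{"kkg":49,"p":29}],"wi":11,"xpk":[{"kf":72,"oec":95},[93,33,30],41],"xta":{"p":[14,85,42,81],"vt":{"fm":32,"m":24,"p":57,"sm":65}}}
After op 3 (remove /t): {"wi":11,"xpk":[{"kf":72,"oec":95},[93,33,30],41],"xta":{"p":[14,85,42,81],"vt":{"fm":32,"m":24,"p":57,"sm":65}}}
After op 4 (replace /wi 76): {"wi":76,"xpk":[{"kf":72,"oec":95},[93,33,30],41],"xta":{"p":[14,85,42,81],"vt":{"fm":32,"m":24,"p":57,"sm":65}}}
After op 5 (replace /xta/p/2 51): {"wi":76,"xpk":[{"kf":72,"oec":95},[93,33,30],41],"xta":{"p":[14,85,51,81],"vt":{"fm":32,"m":24,"p":57,"sm":65}}}
After op 6 (replace /xpk 1): {"wi":76,"xpk":1,"xta":{"p":[14,85,51,81],"vt":{"fm":32,"m":24,"p":57,"sm":65}}}
After op 7 (add /xta/p/3 11): {"wi":76,"xpk":1,"xta":{"p":[14,85,51,11,81],"vt":{"fm":32,"m":24,"p":57,"sm":65}}}
After op 8 (replace /wi 68): {"wi":68,"xpk":1,"xta":{"p":[14,85,51,11,81],"vt":{"fm":32,"m":24,"p":57,"sm":65}}}
After op 9 (add /yay 16): {"wi":68,"xpk":1,"xta":{"p":[14,85,51,11,81],"vt":{"fm":32,"m":24,"p":57,"sm":65}},"yay":16}
After op 10 (remove /xta/vt): {"wi":68,"xpk":1,"xta":{"p":[14,85,51,11,81]},"yay":16}
After op 11 (add /xta/p/5 44): {"wi":68,"xpk":1,"xta":{"p":[14,85,51,11,81,44]},"yay":16}
After op 12 (remove /wi): {"xpk":1,"xta":{"p":[14,85,51,11,81,44]},"yay":16}
After op 13 (add /xta/p/3 4): {"xpk":1,"xta":{"p":[14,85,51,4,11,81,44]},"yay":16}
After op 14 (replace /xta/p/1 54): {"xpk":1,"xta":{"p":[14,54,51,4,11,81,44]},"yay":16}
After op 15 (add /xta/p 60): {"xpk":1,"xta":{"p":60},"yay":16}
After op 16 (add /xta/gk 62): {"xpk":1,"xta":{"gk":62,"p":60},"yay":16}
After op 17 (remove /yay): {"xpk":1,"xta":{"gk":62,"p":60}}
After op 18 (replace /xta 50): {"xpk":1,"xta":50}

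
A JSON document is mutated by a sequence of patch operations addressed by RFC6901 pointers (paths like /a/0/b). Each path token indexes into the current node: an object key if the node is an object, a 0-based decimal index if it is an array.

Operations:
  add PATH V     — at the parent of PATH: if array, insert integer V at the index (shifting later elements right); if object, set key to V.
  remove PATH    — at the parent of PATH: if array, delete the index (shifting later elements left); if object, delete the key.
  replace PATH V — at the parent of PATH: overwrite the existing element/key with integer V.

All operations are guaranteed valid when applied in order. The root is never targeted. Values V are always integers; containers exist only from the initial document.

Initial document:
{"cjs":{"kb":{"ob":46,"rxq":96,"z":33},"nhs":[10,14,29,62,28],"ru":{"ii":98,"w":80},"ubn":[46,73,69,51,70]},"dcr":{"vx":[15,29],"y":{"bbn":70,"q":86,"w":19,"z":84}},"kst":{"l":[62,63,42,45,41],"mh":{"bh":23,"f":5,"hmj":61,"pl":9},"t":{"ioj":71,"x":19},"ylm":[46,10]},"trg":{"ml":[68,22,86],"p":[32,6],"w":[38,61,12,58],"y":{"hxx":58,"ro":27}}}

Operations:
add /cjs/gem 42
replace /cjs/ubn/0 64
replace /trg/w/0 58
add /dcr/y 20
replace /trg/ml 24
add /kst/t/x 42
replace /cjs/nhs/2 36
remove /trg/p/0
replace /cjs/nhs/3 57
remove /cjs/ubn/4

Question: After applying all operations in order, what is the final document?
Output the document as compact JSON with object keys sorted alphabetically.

After op 1 (add /cjs/gem 42): {"cjs":{"gem":42,"kb":{"ob":46,"rxq":96,"z":33},"nhs":[10,14,29,62,28],"ru":{"ii":98,"w":80},"ubn":[46,73,69,51,70]},"dcr":{"vx":[15,29],"y":{"bbn":70,"q":86,"w":19,"z":84}},"kst":{"l":[62,63,42,45,41],"mh":{"bh":23,"f":5,"hmj":61,"pl":9},"t":{"ioj":71,"x":19},"ylm":[46,10]},"trg":{"ml":[68,22,86],"p":[32,6],"w":[38,61,12,58],"y":{"hxx":58,"ro":27}}}
After op 2 (replace /cjs/ubn/0 64): {"cjs":{"gem":42,"kb":{"ob":46,"rxq":96,"z":33},"nhs":[10,14,29,62,28],"ru":{"ii":98,"w":80},"ubn":[64,73,69,51,70]},"dcr":{"vx":[15,29],"y":{"bbn":70,"q":86,"w":19,"z":84}},"kst":{"l":[62,63,42,45,41],"mh":{"bh":23,"f":5,"hmj":61,"pl":9},"t":{"ioj":71,"x":19},"ylm":[46,10]},"trg":{"ml":[68,22,86],"p":[32,6],"w":[38,61,12,58],"y":{"hxx":58,"ro":27}}}
After op 3 (replace /trg/w/0 58): {"cjs":{"gem":42,"kb":{"ob":46,"rxq":96,"z":33},"nhs":[10,14,29,62,28],"ru":{"ii":98,"w":80},"ubn":[64,73,69,51,70]},"dcr":{"vx":[15,29],"y":{"bbn":70,"q":86,"w":19,"z":84}},"kst":{"l":[62,63,42,45,41],"mh":{"bh":23,"f":5,"hmj":61,"pl":9},"t":{"ioj":71,"x":19},"ylm":[46,10]},"trg":{"ml":[68,22,86],"p":[32,6],"w":[58,61,12,58],"y":{"hxx":58,"ro":27}}}
After op 4 (add /dcr/y 20): {"cjs":{"gem":42,"kb":{"ob":46,"rxq":96,"z":33},"nhs":[10,14,29,62,28],"ru":{"ii":98,"w":80},"ubn":[64,73,69,51,70]},"dcr":{"vx":[15,29],"y":20},"kst":{"l":[62,63,42,45,41],"mh":{"bh":23,"f":5,"hmj":61,"pl":9},"t":{"ioj":71,"x":19},"ylm":[46,10]},"trg":{"ml":[68,22,86],"p":[32,6],"w":[58,61,12,58],"y":{"hxx":58,"ro":27}}}
After op 5 (replace /trg/ml 24): {"cjs":{"gem":42,"kb":{"ob":46,"rxq":96,"z":33},"nhs":[10,14,29,62,28],"ru":{"ii":98,"w":80},"ubn":[64,73,69,51,70]},"dcr":{"vx":[15,29],"y":20},"kst":{"l":[62,63,42,45,41],"mh":{"bh":23,"f":5,"hmj":61,"pl":9},"t":{"ioj":71,"x":19},"ylm":[46,10]},"trg":{"ml":24,"p":[32,6],"w":[58,61,12,58],"y":{"hxx":58,"ro":27}}}
After op 6 (add /kst/t/x 42): {"cjs":{"gem":42,"kb":{"ob":46,"rxq":96,"z":33},"nhs":[10,14,29,62,28],"ru":{"ii":98,"w":80},"ubn":[64,73,69,51,70]},"dcr":{"vx":[15,29],"y":20},"kst":{"l":[62,63,42,45,41],"mh":{"bh":23,"f":5,"hmj":61,"pl":9},"t":{"ioj":71,"x":42},"ylm":[46,10]},"trg":{"ml":24,"p":[32,6],"w":[58,61,12,58],"y":{"hxx":58,"ro":27}}}
After op 7 (replace /cjs/nhs/2 36): {"cjs":{"gem":42,"kb":{"ob":46,"rxq":96,"z":33},"nhs":[10,14,36,62,28],"ru":{"ii":98,"w":80},"ubn":[64,73,69,51,70]},"dcr":{"vx":[15,29],"y":20},"kst":{"l":[62,63,42,45,41],"mh":{"bh":23,"f":5,"hmj":61,"pl":9},"t":{"ioj":71,"x":42},"ylm":[46,10]},"trg":{"ml":24,"p":[32,6],"w":[58,61,12,58],"y":{"hxx":58,"ro":27}}}
After op 8 (remove /trg/p/0): {"cjs":{"gem":42,"kb":{"ob":46,"rxq":96,"z":33},"nhs":[10,14,36,62,28],"ru":{"ii":98,"w":80},"ubn":[64,73,69,51,70]},"dcr":{"vx":[15,29],"y":20},"kst":{"l":[62,63,42,45,41],"mh":{"bh":23,"f":5,"hmj":61,"pl":9},"t":{"ioj":71,"x":42},"ylm":[46,10]},"trg":{"ml":24,"p":[6],"w":[58,61,12,58],"y":{"hxx":58,"ro":27}}}
After op 9 (replace /cjs/nhs/3 57): {"cjs":{"gem":42,"kb":{"ob":46,"rxq":96,"z":33},"nhs":[10,14,36,57,28],"ru":{"ii":98,"w":80},"ubn":[64,73,69,51,70]},"dcr":{"vx":[15,29],"y":20},"kst":{"l":[62,63,42,45,41],"mh":{"bh":23,"f":5,"hmj":61,"pl":9},"t":{"ioj":71,"x":42},"ylm":[46,10]},"trg":{"ml":24,"p":[6],"w":[58,61,12,58],"y":{"hxx":58,"ro":27}}}
After op 10 (remove /cjs/ubn/4): {"cjs":{"gem":42,"kb":{"ob":46,"rxq":96,"z":33},"nhs":[10,14,36,57,28],"ru":{"ii":98,"w":80},"ubn":[64,73,69,51]},"dcr":{"vx":[15,29],"y":20},"kst":{"l":[62,63,42,45,41],"mh":{"bh":23,"f":5,"hmj":61,"pl":9},"t":{"ioj":71,"x":42},"ylm":[46,10]},"trg":{"ml":24,"p":[6],"w":[58,61,12,58],"y":{"hxx":58,"ro":27}}}

Answer: {"cjs":{"gem":42,"kb":{"ob":46,"rxq":96,"z":33},"nhs":[10,14,36,57,28],"ru":{"ii":98,"w":80},"ubn":[64,73,69,51]},"dcr":{"vx":[15,29],"y":20},"kst":{"l":[62,63,42,45,41],"mh":{"bh":23,"f":5,"hmj":61,"pl":9},"t":{"ioj":71,"x":42},"ylm":[46,10]},"trg":{"ml":24,"p":[6],"w":[58,61,12,58],"y":{"hxx":58,"ro":27}}}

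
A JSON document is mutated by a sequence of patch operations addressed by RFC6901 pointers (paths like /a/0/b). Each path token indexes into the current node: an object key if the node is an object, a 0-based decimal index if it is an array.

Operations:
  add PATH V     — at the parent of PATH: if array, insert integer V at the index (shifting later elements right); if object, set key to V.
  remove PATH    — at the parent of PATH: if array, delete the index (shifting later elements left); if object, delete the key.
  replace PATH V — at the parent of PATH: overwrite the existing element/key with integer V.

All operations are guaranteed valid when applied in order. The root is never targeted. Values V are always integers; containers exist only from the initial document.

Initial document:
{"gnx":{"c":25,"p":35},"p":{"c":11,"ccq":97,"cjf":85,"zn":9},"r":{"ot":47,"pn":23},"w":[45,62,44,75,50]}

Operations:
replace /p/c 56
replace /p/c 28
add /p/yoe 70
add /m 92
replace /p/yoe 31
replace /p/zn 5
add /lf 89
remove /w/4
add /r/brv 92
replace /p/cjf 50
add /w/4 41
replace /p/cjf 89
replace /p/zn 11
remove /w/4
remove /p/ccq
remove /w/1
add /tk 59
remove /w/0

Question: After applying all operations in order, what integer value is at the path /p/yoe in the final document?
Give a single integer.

After op 1 (replace /p/c 56): {"gnx":{"c":25,"p":35},"p":{"c":56,"ccq":97,"cjf":85,"zn":9},"r":{"ot":47,"pn":23},"w":[45,62,44,75,50]}
After op 2 (replace /p/c 28): {"gnx":{"c":25,"p":35},"p":{"c":28,"ccq":97,"cjf":85,"zn":9},"r":{"ot":47,"pn":23},"w":[45,62,44,75,50]}
After op 3 (add /p/yoe 70): {"gnx":{"c":25,"p":35},"p":{"c":28,"ccq":97,"cjf":85,"yoe":70,"zn":9},"r":{"ot":47,"pn":23},"w":[45,62,44,75,50]}
After op 4 (add /m 92): {"gnx":{"c":25,"p":35},"m":92,"p":{"c":28,"ccq":97,"cjf":85,"yoe":70,"zn":9},"r":{"ot":47,"pn":23},"w":[45,62,44,75,50]}
After op 5 (replace /p/yoe 31): {"gnx":{"c":25,"p":35},"m":92,"p":{"c":28,"ccq":97,"cjf":85,"yoe":31,"zn":9},"r":{"ot":47,"pn":23},"w":[45,62,44,75,50]}
After op 6 (replace /p/zn 5): {"gnx":{"c":25,"p":35},"m":92,"p":{"c":28,"ccq":97,"cjf":85,"yoe":31,"zn":5},"r":{"ot":47,"pn":23},"w":[45,62,44,75,50]}
After op 7 (add /lf 89): {"gnx":{"c":25,"p":35},"lf":89,"m":92,"p":{"c":28,"ccq":97,"cjf":85,"yoe":31,"zn":5},"r":{"ot":47,"pn":23},"w":[45,62,44,75,50]}
After op 8 (remove /w/4): {"gnx":{"c":25,"p":35},"lf":89,"m":92,"p":{"c":28,"ccq":97,"cjf":85,"yoe":31,"zn":5},"r":{"ot":47,"pn":23},"w":[45,62,44,75]}
After op 9 (add /r/brv 92): {"gnx":{"c":25,"p":35},"lf":89,"m":92,"p":{"c":28,"ccq":97,"cjf":85,"yoe":31,"zn":5},"r":{"brv":92,"ot":47,"pn":23},"w":[45,62,44,75]}
After op 10 (replace /p/cjf 50): {"gnx":{"c":25,"p":35},"lf":89,"m":92,"p":{"c":28,"ccq":97,"cjf":50,"yoe":31,"zn":5},"r":{"brv":92,"ot":47,"pn":23},"w":[45,62,44,75]}
After op 11 (add /w/4 41): {"gnx":{"c":25,"p":35},"lf":89,"m":92,"p":{"c":28,"ccq":97,"cjf":50,"yoe":31,"zn":5},"r":{"brv":92,"ot":47,"pn":23},"w":[45,62,44,75,41]}
After op 12 (replace /p/cjf 89): {"gnx":{"c":25,"p":35},"lf":89,"m":92,"p":{"c":28,"ccq":97,"cjf":89,"yoe":31,"zn":5},"r":{"brv":92,"ot":47,"pn":23},"w":[45,62,44,75,41]}
After op 13 (replace /p/zn 11): {"gnx":{"c":25,"p":35},"lf":89,"m":92,"p":{"c":28,"ccq":97,"cjf":89,"yoe":31,"zn":11},"r":{"brv":92,"ot":47,"pn":23},"w":[45,62,44,75,41]}
After op 14 (remove /w/4): {"gnx":{"c":25,"p":35},"lf":89,"m":92,"p":{"c":28,"ccq":97,"cjf":89,"yoe":31,"zn":11},"r":{"brv":92,"ot":47,"pn":23},"w":[45,62,44,75]}
After op 15 (remove /p/ccq): {"gnx":{"c":25,"p":35},"lf":89,"m":92,"p":{"c":28,"cjf":89,"yoe":31,"zn":11},"r":{"brv":92,"ot":47,"pn":23},"w":[45,62,44,75]}
After op 16 (remove /w/1): {"gnx":{"c":25,"p":35},"lf":89,"m":92,"p":{"c":28,"cjf":89,"yoe":31,"zn":11},"r":{"brv":92,"ot":47,"pn":23},"w":[45,44,75]}
After op 17 (add /tk 59): {"gnx":{"c":25,"p":35},"lf":89,"m":92,"p":{"c":28,"cjf":89,"yoe":31,"zn":11},"r":{"brv":92,"ot":47,"pn":23},"tk":59,"w":[45,44,75]}
After op 18 (remove /w/0): {"gnx":{"c":25,"p":35},"lf":89,"m":92,"p":{"c":28,"cjf":89,"yoe":31,"zn":11},"r":{"brv":92,"ot":47,"pn":23},"tk":59,"w":[44,75]}
Value at /p/yoe: 31

Answer: 31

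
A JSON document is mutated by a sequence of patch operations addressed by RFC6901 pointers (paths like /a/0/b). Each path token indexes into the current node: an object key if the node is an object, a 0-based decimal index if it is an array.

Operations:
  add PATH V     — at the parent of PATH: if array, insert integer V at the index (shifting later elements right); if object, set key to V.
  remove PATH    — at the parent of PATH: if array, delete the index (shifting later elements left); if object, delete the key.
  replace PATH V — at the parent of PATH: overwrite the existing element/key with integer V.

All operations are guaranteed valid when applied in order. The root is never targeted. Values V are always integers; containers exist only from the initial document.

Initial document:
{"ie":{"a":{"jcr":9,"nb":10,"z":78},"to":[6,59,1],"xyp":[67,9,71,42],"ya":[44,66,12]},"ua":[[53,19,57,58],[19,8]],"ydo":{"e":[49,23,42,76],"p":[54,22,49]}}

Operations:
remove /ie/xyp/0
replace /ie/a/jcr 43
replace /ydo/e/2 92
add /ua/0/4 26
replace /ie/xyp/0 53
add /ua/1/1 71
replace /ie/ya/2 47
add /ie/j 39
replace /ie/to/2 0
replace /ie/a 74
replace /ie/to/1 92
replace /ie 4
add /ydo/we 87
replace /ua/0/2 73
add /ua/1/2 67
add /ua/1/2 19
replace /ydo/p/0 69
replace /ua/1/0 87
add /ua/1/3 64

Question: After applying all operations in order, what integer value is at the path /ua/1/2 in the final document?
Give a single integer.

Answer: 19

Derivation:
After op 1 (remove /ie/xyp/0): {"ie":{"a":{"jcr":9,"nb":10,"z":78},"to":[6,59,1],"xyp":[9,71,42],"ya":[44,66,12]},"ua":[[53,19,57,58],[19,8]],"ydo":{"e":[49,23,42,76],"p":[54,22,49]}}
After op 2 (replace /ie/a/jcr 43): {"ie":{"a":{"jcr":43,"nb":10,"z":78},"to":[6,59,1],"xyp":[9,71,42],"ya":[44,66,12]},"ua":[[53,19,57,58],[19,8]],"ydo":{"e":[49,23,42,76],"p":[54,22,49]}}
After op 3 (replace /ydo/e/2 92): {"ie":{"a":{"jcr":43,"nb":10,"z":78},"to":[6,59,1],"xyp":[9,71,42],"ya":[44,66,12]},"ua":[[53,19,57,58],[19,8]],"ydo":{"e":[49,23,92,76],"p":[54,22,49]}}
After op 4 (add /ua/0/4 26): {"ie":{"a":{"jcr":43,"nb":10,"z":78},"to":[6,59,1],"xyp":[9,71,42],"ya":[44,66,12]},"ua":[[53,19,57,58,26],[19,8]],"ydo":{"e":[49,23,92,76],"p":[54,22,49]}}
After op 5 (replace /ie/xyp/0 53): {"ie":{"a":{"jcr":43,"nb":10,"z":78},"to":[6,59,1],"xyp":[53,71,42],"ya":[44,66,12]},"ua":[[53,19,57,58,26],[19,8]],"ydo":{"e":[49,23,92,76],"p":[54,22,49]}}
After op 6 (add /ua/1/1 71): {"ie":{"a":{"jcr":43,"nb":10,"z":78},"to":[6,59,1],"xyp":[53,71,42],"ya":[44,66,12]},"ua":[[53,19,57,58,26],[19,71,8]],"ydo":{"e":[49,23,92,76],"p":[54,22,49]}}
After op 7 (replace /ie/ya/2 47): {"ie":{"a":{"jcr":43,"nb":10,"z":78},"to":[6,59,1],"xyp":[53,71,42],"ya":[44,66,47]},"ua":[[53,19,57,58,26],[19,71,8]],"ydo":{"e":[49,23,92,76],"p":[54,22,49]}}
After op 8 (add /ie/j 39): {"ie":{"a":{"jcr":43,"nb":10,"z":78},"j":39,"to":[6,59,1],"xyp":[53,71,42],"ya":[44,66,47]},"ua":[[53,19,57,58,26],[19,71,8]],"ydo":{"e":[49,23,92,76],"p":[54,22,49]}}
After op 9 (replace /ie/to/2 0): {"ie":{"a":{"jcr":43,"nb":10,"z":78},"j":39,"to":[6,59,0],"xyp":[53,71,42],"ya":[44,66,47]},"ua":[[53,19,57,58,26],[19,71,8]],"ydo":{"e":[49,23,92,76],"p":[54,22,49]}}
After op 10 (replace /ie/a 74): {"ie":{"a":74,"j":39,"to":[6,59,0],"xyp":[53,71,42],"ya":[44,66,47]},"ua":[[53,19,57,58,26],[19,71,8]],"ydo":{"e":[49,23,92,76],"p":[54,22,49]}}
After op 11 (replace /ie/to/1 92): {"ie":{"a":74,"j":39,"to":[6,92,0],"xyp":[53,71,42],"ya":[44,66,47]},"ua":[[53,19,57,58,26],[19,71,8]],"ydo":{"e":[49,23,92,76],"p":[54,22,49]}}
After op 12 (replace /ie 4): {"ie":4,"ua":[[53,19,57,58,26],[19,71,8]],"ydo":{"e":[49,23,92,76],"p":[54,22,49]}}
After op 13 (add /ydo/we 87): {"ie":4,"ua":[[53,19,57,58,26],[19,71,8]],"ydo":{"e":[49,23,92,76],"p":[54,22,49],"we":87}}
After op 14 (replace /ua/0/2 73): {"ie":4,"ua":[[53,19,73,58,26],[19,71,8]],"ydo":{"e":[49,23,92,76],"p":[54,22,49],"we":87}}
After op 15 (add /ua/1/2 67): {"ie":4,"ua":[[53,19,73,58,26],[19,71,67,8]],"ydo":{"e":[49,23,92,76],"p":[54,22,49],"we":87}}
After op 16 (add /ua/1/2 19): {"ie":4,"ua":[[53,19,73,58,26],[19,71,19,67,8]],"ydo":{"e":[49,23,92,76],"p":[54,22,49],"we":87}}
After op 17 (replace /ydo/p/0 69): {"ie":4,"ua":[[53,19,73,58,26],[19,71,19,67,8]],"ydo":{"e":[49,23,92,76],"p":[69,22,49],"we":87}}
After op 18 (replace /ua/1/0 87): {"ie":4,"ua":[[53,19,73,58,26],[87,71,19,67,8]],"ydo":{"e":[49,23,92,76],"p":[69,22,49],"we":87}}
After op 19 (add /ua/1/3 64): {"ie":4,"ua":[[53,19,73,58,26],[87,71,19,64,67,8]],"ydo":{"e":[49,23,92,76],"p":[69,22,49],"we":87}}
Value at /ua/1/2: 19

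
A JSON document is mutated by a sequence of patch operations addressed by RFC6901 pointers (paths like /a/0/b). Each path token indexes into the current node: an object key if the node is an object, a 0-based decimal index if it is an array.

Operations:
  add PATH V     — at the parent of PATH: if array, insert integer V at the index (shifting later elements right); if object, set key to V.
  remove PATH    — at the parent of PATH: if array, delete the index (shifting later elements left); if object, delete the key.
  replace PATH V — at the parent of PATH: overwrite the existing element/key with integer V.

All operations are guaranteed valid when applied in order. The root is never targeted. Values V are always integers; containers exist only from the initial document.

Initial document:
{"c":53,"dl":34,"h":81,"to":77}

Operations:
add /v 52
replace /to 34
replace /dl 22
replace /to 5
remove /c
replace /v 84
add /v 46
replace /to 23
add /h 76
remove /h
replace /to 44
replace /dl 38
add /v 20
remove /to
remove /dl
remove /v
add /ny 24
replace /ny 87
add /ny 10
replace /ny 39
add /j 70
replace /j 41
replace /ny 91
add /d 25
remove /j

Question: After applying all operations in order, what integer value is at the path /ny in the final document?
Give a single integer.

Answer: 91

Derivation:
After op 1 (add /v 52): {"c":53,"dl":34,"h":81,"to":77,"v":52}
After op 2 (replace /to 34): {"c":53,"dl":34,"h":81,"to":34,"v":52}
After op 3 (replace /dl 22): {"c":53,"dl":22,"h":81,"to":34,"v":52}
After op 4 (replace /to 5): {"c":53,"dl":22,"h":81,"to":5,"v":52}
After op 5 (remove /c): {"dl":22,"h":81,"to":5,"v":52}
After op 6 (replace /v 84): {"dl":22,"h":81,"to":5,"v":84}
After op 7 (add /v 46): {"dl":22,"h":81,"to":5,"v":46}
After op 8 (replace /to 23): {"dl":22,"h":81,"to":23,"v":46}
After op 9 (add /h 76): {"dl":22,"h":76,"to":23,"v":46}
After op 10 (remove /h): {"dl":22,"to":23,"v":46}
After op 11 (replace /to 44): {"dl":22,"to":44,"v":46}
After op 12 (replace /dl 38): {"dl":38,"to":44,"v":46}
After op 13 (add /v 20): {"dl":38,"to":44,"v":20}
After op 14 (remove /to): {"dl":38,"v":20}
After op 15 (remove /dl): {"v":20}
After op 16 (remove /v): {}
After op 17 (add /ny 24): {"ny":24}
After op 18 (replace /ny 87): {"ny":87}
After op 19 (add /ny 10): {"ny":10}
After op 20 (replace /ny 39): {"ny":39}
After op 21 (add /j 70): {"j":70,"ny":39}
After op 22 (replace /j 41): {"j":41,"ny":39}
After op 23 (replace /ny 91): {"j":41,"ny":91}
After op 24 (add /d 25): {"d":25,"j":41,"ny":91}
After op 25 (remove /j): {"d":25,"ny":91}
Value at /ny: 91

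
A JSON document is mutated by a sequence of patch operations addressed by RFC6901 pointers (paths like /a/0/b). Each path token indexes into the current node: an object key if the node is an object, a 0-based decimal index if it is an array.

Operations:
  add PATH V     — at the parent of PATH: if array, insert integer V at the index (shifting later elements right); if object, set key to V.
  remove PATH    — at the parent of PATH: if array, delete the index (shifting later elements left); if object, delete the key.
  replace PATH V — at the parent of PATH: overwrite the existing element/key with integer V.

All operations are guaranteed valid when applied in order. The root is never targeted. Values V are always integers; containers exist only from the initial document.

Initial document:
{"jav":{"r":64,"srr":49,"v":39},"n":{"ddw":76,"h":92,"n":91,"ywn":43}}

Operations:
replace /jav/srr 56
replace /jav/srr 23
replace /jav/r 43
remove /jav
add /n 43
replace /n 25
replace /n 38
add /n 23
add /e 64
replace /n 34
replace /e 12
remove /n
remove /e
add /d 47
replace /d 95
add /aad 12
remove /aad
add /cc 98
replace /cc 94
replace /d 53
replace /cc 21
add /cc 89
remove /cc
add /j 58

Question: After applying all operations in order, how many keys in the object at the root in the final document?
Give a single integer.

Answer: 2

Derivation:
After op 1 (replace /jav/srr 56): {"jav":{"r":64,"srr":56,"v":39},"n":{"ddw":76,"h":92,"n":91,"ywn":43}}
After op 2 (replace /jav/srr 23): {"jav":{"r":64,"srr":23,"v":39},"n":{"ddw":76,"h":92,"n":91,"ywn":43}}
After op 3 (replace /jav/r 43): {"jav":{"r":43,"srr":23,"v":39},"n":{"ddw":76,"h":92,"n":91,"ywn":43}}
After op 4 (remove /jav): {"n":{"ddw":76,"h":92,"n":91,"ywn":43}}
After op 5 (add /n 43): {"n":43}
After op 6 (replace /n 25): {"n":25}
After op 7 (replace /n 38): {"n":38}
After op 8 (add /n 23): {"n":23}
After op 9 (add /e 64): {"e":64,"n":23}
After op 10 (replace /n 34): {"e":64,"n":34}
After op 11 (replace /e 12): {"e":12,"n":34}
After op 12 (remove /n): {"e":12}
After op 13 (remove /e): {}
After op 14 (add /d 47): {"d":47}
After op 15 (replace /d 95): {"d":95}
After op 16 (add /aad 12): {"aad":12,"d":95}
After op 17 (remove /aad): {"d":95}
After op 18 (add /cc 98): {"cc":98,"d":95}
After op 19 (replace /cc 94): {"cc":94,"d":95}
After op 20 (replace /d 53): {"cc":94,"d":53}
After op 21 (replace /cc 21): {"cc":21,"d":53}
After op 22 (add /cc 89): {"cc":89,"d":53}
After op 23 (remove /cc): {"d":53}
After op 24 (add /j 58): {"d":53,"j":58}
Size at the root: 2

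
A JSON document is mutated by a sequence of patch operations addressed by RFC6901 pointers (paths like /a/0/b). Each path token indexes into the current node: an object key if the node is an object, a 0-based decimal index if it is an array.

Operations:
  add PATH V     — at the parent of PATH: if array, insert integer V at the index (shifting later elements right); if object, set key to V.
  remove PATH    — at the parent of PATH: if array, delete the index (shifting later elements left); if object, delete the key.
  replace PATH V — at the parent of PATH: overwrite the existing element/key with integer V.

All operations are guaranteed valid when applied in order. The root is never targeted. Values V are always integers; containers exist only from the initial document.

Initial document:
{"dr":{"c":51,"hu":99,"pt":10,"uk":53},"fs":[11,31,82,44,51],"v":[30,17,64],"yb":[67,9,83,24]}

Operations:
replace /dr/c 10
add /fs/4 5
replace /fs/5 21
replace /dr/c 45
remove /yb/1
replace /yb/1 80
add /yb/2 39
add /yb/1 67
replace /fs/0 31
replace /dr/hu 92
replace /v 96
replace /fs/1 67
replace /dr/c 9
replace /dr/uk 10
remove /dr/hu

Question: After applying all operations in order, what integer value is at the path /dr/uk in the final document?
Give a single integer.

Answer: 10

Derivation:
After op 1 (replace /dr/c 10): {"dr":{"c":10,"hu":99,"pt":10,"uk":53},"fs":[11,31,82,44,51],"v":[30,17,64],"yb":[67,9,83,24]}
After op 2 (add /fs/4 5): {"dr":{"c":10,"hu":99,"pt":10,"uk":53},"fs":[11,31,82,44,5,51],"v":[30,17,64],"yb":[67,9,83,24]}
After op 3 (replace /fs/5 21): {"dr":{"c":10,"hu":99,"pt":10,"uk":53},"fs":[11,31,82,44,5,21],"v":[30,17,64],"yb":[67,9,83,24]}
After op 4 (replace /dr/c 45): {"dr":{"c":45,"hu":99,"pt":10,"uk":53},"fs":[11,31,82,44,5,21],"v":[30,17,64],"yb":[67,9,83,24]}
After op 5 (remove /yb/1): {"dr":{"c":45,"hu":99,"pt":10,"uk":53},"fs":[11,31,82,44,5,21],"v":[30,17,64],"yb":[67,83,24]}
After op 6 (replace /yb/1 80): {"dr":{"c":45,"hu":99,"pt":10,"uk":53},"fs":[11,31,82,44,5,21],"v":[30,17,64],"yb":[67,80,24]}
After op 7 (add /yb/2 39): {"dr":{"c":45,"hu":99,"pt":10,"uk":53},"fs":[11,31,82,44,5,21],"v":[30,17,64],"yb":[67,80,39,24]}
After op 8 (add /yb/1 67): {"dr":{"c":45,"hu":99,"pt":10,"uk":53},"fs":[11,31,82,44,5,21],"v":[30,17,64],"yb":[67,67,80,39,24]}
After op 9 (replace /fs/0 31): {"dr":{"c":45,"hu":99,"pt":10,"uk":53},"fs":[31,31,82,44,5,21],"v":[30,17,64],"yb":[67,67,80,39,24]}
After op 10 (replace /dr/hu 92): {"dr":{"c":45,"hu":92,"pt":10,"uk":53},"fs":[31,31,82,44,5,21],"v":[30,17,64],"yb":[67,67,80,39,24]}
After op 11 (replace /v 96): {"dr":{"c":45,"hu":92,"pt":10,"uk":53},"fs":[31,31,82,44,5,21],"v":96,"yb":[67,67,80,39,24]}
After op 12 (replace /fs/1 67): {"dr":{"c":45,"hu":92,"pt":10,"uk":53},"fs":[31,67,82,44,5,21],"v":96,"yb":[67,67,80,39,24]}
After op 13 (replace /dr/c 9): {"dr":{"c":9,"hu":92,"pt":10,"uk":53},"fs":[31,67,82,44,5,21],"v":96,"yb":[67,67,80,39,24]}
After op 14 (replace /dr/uk 10): {"dr":{"c":9,"hu":92,"pt":10,"uk":10},"fs":[31,67,82,44,5,21],"v":96,"yb":[67,67,80,39,24]}
After op 15 (remove /dr/hu): {"dr":{"c":9,"pt":10,"uk":10},"fs":[31,67,82,44,5,21],"v":96,"yb":[67,67,80,39,24]}
Value at /dr/uk: 10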